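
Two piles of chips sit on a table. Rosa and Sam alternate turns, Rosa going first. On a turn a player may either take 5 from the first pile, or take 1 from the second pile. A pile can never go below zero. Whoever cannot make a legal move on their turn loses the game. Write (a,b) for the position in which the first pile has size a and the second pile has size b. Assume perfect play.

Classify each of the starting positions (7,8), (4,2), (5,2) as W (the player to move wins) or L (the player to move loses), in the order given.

Work bottom-up. With no move the player to move loses. Otherwise the position is W if at least one move leads to an L position for the opponent, and L if every move leads to a W.
No move ever increases a pile, so every position that can arise here has a ≤ 7 and b ≤ 8; it is enough to label the cells with 0 ≤ a ≤ 7 and 0 ≤ b ≤ 8.
Every move lowers a or b (never raises either), so fill the grid row by row in increasing a, and left to right within a row: each cell's successors are then already labelled.
      b=0  b=1  b=2  b=3  b=4  b=5  b=6  b=7  b=8
a=0:    L    W    L    W    L    W    L    W    L
a=1:    L    W    L    W    L    W    L    W    L
a=2:    L    W    L    W    L    W    L    W    L
a=3:    L    W    L    W    L    W    L    W    L
a=4:    L    W    L    W    L    W    L    W    L
a=5:    W    L    W    L    W    L    W    L    W
a=6:    W    L    W    L    W    L    W    L    W
a=7:    W    L    W    L    W    L    W    L    W
Cells with no legal move (terminal, hence L): (0,0), (1,0), (2,0), (3,0), (4,0).
The remaining L cells, each justified by listing all of its moves:
(0,2): the only move is to (0,1)(W), a W ⇒ L
(0,4): the only move is to (0,3)(W), a W ⇒ L
(0,6): the only move is to (0,5)(W), a W ⇒ L
(0,8): the only move is to (0,7)(W), a W ⇒ L
(1,2): the only move is to (1,1)(W), a W ⇒ L
(1,4): the only move is to (1,3)(W), a W ⇒ L
(1,6): the only move is to (1,5)(W), a W ⇒ L
(1,8): the only move is to (1,7)(W), a W ⇒ L
(2,2): the only move is to (2,1)(W), a W ⇒ L
(2,4): the only move is to (2,3)(W), a W ⇒ L
(2,6): the only move is to (2,5)(W), a W ⇒ L
(2,8): the only move is to (2,7)(W), a W ⇒ L
(3,2): the only move is to (3,1)(W), a W ⇒ L
(3,4): the only move is to (3,3)(W), a W ⇒ L
(3,6): the only move is to (3,5)(W), a W ⇒ L
(3,8): the only move is to (3,7)(W), a W ⇒ L
(4,2): the only move is to (4,1)(W), a W ⇒ L
(4,4): the only move is to (4,3)(W), a W ⇒ L
(4,6): the only move is to (4,5)(W), a W ⇒ L
(4,8): the only move is to (4,7)(W), a W ⇒ L
(5,1): moves to (0,1)(W), (5,0)(W); every one is W ⇒ L
(5,3): moves to (0,3)(W), (5,2)(W); every one is W ⇒ L
(5,5): moves to (0,5)(W), (5,4)(W); every one is W ⇒ L
(5,7): moves to (0,7)(W), (5,6)(W); every one is W ⇒ L
(6,1): moves to (1,1)(W), (6,0)(W); every one is W ⇒ L
(6,3): moves to (1,3)(W), (6,2)(W); every one is W ⇒ L
(6,5): moves to (1,5)(W), (6,4)(W); every one is W ⇒ L
(6,7): moves to (1,7)(W), (6,6)(W); every one is W ⇒ L
(7,1): moves to (2,1)(W), (7,0)(W); every one is W ⇒ L
(7,3): moves to (2,3)(W), (7,2)(W); every one is W ⇒ L
(7,5): moves to (2,5)(W), (7,4)(W); every one is W ⇒ L
(7,7): moves to (2,7)(W), (7,6)(W); every one is W ⇒ L
Every other cell has at least one move into one of the L cells above, so it is W.
(7,8): the move to (2,8) reaches an L cell, so W
(4,2): one of the L cells justified above, so L
(5,2): the move to (0,2) reaches an L cell, so W

(7,8): W, (4,2): L, (5,2): W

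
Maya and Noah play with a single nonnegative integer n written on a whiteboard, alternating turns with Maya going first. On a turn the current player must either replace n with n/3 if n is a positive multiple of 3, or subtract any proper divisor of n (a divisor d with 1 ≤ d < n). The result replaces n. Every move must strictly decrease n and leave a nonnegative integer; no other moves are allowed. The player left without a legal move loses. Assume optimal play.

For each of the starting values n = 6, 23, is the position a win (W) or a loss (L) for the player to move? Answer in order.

Positions with no move are L. A position that does have a move is losing for the player to move precisely when every available move leads to a winning position for the opponent. Fill in the labels:
n=0: no move → L
n=1: no move → L
n=2: W (go to 1, an L position)
n=3: W (go to 1, an L position)
n=4: L (options 2(W), 3(W) are all W)
n=5: W (go to 4, an L position)
n=6: W (go to 4, an L position)
n=7: L (sole option 6(W) is W)
n=8: W (go to 4, an L position)
n=9: L (options 3(W), 6(W), 8(W) are all W)
n=10: W (go to 9, an L position)
n=11: L (sole option 10(W) is W)
n=12: W (go to 4, an L position)
n=13: L (sole option 12(W) is W)
n=14: W (go to 7, an L position)
n=15: L (options 5(W), 10(W), 12(W), 14(W) are all W)
n=16: W (go to 15, an L position)
n=17: L (sole option 16(W) is W)
n=18: W (go to 9, an L position)
n=19: L (sole option 18(W) is W)
n=20: W (go to 15, an L position)
n=21: W (go to 7, an L position)
n=22: W (go to 11, an L position)
n=23: L (sole option 22(W) is W)

6: W, 23: L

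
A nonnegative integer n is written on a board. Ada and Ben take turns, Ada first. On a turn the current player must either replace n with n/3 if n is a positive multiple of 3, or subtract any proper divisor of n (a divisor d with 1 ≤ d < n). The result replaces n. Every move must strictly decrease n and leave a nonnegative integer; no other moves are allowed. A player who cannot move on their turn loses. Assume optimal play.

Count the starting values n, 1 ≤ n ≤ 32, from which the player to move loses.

13

Use the standard recursion: the mover loses at a terminal position; elsewhere, the mover wins exactly when some move hands the opponent an L position.
n=0: no move → L
n=1: no move → L
n=2: can move to 1, which is L ⇒ W
n=3: can move to 1, which is L ⇒ W
n=4: moves to 2(W), 3(W); every one is W ⇒ L
n=5: can move to 4, which is L ⇒ W
n=6: can move to 4, which is L ⇒ W
n=7: the only move is to 6(W), a W ⇒ L
n=8: can move to 4, which is L ⇒ W
n=9: moves to 3(W), 6(W), 8(W); every one is W ⇒ L
n=10: can move to 9, which is L ⇒ W
n=11: the only move is to 10(W), a W ⇒ L
n=12: can move to 4, which is L ⇒ W
n=13: the only move is to 12(W), a W ⇒ L
n=14: can move to 7, which is L ⇒ W
n=15: moves to 5(W), 10(W), 12(W), 14(W); every one is W ⇒ L
n=16: can move to 15, which is L ⇒ W
n=17: the only move is to 16(W), a W ⇒ L
n=18: can move to 9, which is L ⇒ W
n=19: the only move is to 18(W), a W ⇒ L
n=20: can move to 15, which is L ⇒ W
n=21: can move to 7, which is L ⇒ W
n=22: can move to 11, which is L ⇒ W
n=23: the only move is to 22(W), a W ⇒ L
n=24: can move to 23, which is L ⇒ W
n=25: moves to 20(W), 24(W); every one is W ⇒ L
n=26: can move to 13, which is L ⇒ W
n=27: can move to 9, which is L ⇒ W
n=28: moves to 14(W), 21(W), 24(W), 26(W), 27(W); every one is W ⇒ L
n=29: can move to 28, which is L ⇒ W
n=30: can move to 15, which is L ⇒ W
n=31: the only move is to 30(W), a W ⇒ L
n=32: can move to 28, which is L ⇒ W
L entries with 1 ≤ n ≤ 32 (n=0 is outside the asked range and is not counted): n = 1, 4, 7, 9, 11, 13, 15, 17, 19, 23, 25, 28, 31; that makes 13.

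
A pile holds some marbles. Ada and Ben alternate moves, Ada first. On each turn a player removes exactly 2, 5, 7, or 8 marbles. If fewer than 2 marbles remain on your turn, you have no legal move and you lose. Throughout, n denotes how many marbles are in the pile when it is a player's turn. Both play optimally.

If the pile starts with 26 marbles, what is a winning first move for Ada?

Build the W/L table. Terminal = L. A non-terminal position is W if it has a move to some L; otherwise it is L.
n=0: no move → L
n=1: no move → L
n=2: →0(L), so W
n=3: →1(L), so W
n=4: →2(W) only, which is W, so L
n=5: →0(L), so W
n=6: →4(L), so W
n=7: →0(L), so W
n=8: →1(L), so W
n=9: →4(L), so W
n=10: →8(W), 5(W), 3(W), 2(W) — all W, so L
n=11: →4(L), so W
n=12: →10(L), so W
n=13: →11(W), 8(W), 6(W), 5(W) — all W, so L
n=14: →12(W), 9(W), 7(W), 6(W) — all W, so L
n=15: →13(L), so W
n=16: →14(L), so W
n=17: →10(L), so W
n=18: →13(L), so W
n=19: →14(L), so W
n=20: →13(L), so W
n=21: →14(L), so W
n=22: →14(L), so W
n=23: →21(W), 18(W), 16(W), 15(W) — all W, so L
n=24: →22(W), 19(W), 17(W), 16(W) — all W, so L
n=25: →23(L), so W
n=26: →24(L), so W
From 26, the L positions reachable in one move are: 24.

Remove 2, leaving 24.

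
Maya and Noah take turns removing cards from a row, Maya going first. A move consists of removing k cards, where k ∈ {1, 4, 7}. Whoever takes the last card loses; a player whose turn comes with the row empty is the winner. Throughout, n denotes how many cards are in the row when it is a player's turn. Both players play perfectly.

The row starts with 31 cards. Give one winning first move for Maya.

Work bottom-up. With no move the player to move wins. Otherwise the position is W if at least one move leads to an L position for the opponent, and L if every move leads to a W.
n=0: no move; the opponent has just taken the last card and therefore loses → W
n=1: →0(W) only, which is W, so L
n=2: →1(L), so W
n=3: →2(W) only, which is W, so L
n=4: →3(L), so W
n=5: →1(L), so W
n=6: →5(W), 2(W) — all W, so L
n=7: →6(L), so W
n=8: →1(L), so W
n=9: →8(W), 5(W), 2(W) — all W, so L
n=10: →9(L), so W
n=11: →10(W), 7(W), 4(W) — all W, so L
n=12: →11(L), so W
n=13: →9(L), so W
n=14: →13(W), 10(W), 7(W) — all W, so L
n=15: →14(L), so W
n=16: →9(L), so W
n=17: →16(W), 13(W), 10(W) — all W, so L
n=18: →17(L), so W
n=19: →18(W), 15(W), 12(W) — all W, so L
n=20: →19(L), so W
n=21: →17(L), so W
n=22: →21(W), 18(W), 15(W) — all W, so L
n=23: →22(L), so W
n=24: →17(L), so W
n=25: →24(W), 21(W), 18(W) — all W, so L
n=26: →25(L), so W
n=27: →26(W), 23(W), 20(W) — all W, so L
n=28: →27(L), so W
n=29: →25(L), so W
n=30: →29(W), 26(W), 23(W) — all W, so L
n=31: →30(L), so W
From 31, the L positions reachable in one move are: 30, 27. Any move reaching one of these is winning.

Remove 1, leaving 30.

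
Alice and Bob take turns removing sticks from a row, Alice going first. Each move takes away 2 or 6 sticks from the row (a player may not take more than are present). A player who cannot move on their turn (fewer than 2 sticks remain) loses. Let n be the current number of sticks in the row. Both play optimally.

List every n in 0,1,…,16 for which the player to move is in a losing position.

0, 1, 4, 5, 8, 9, 12, 13, 16

Classify positions by backward induction: terminal positions (no move available) are L. From any other position, the mover wins iff some move reaches an L.
n=0: no move → L
n=1: no move → L
n=2: can move to 0, which is L ⇒ W
n=3: can move to 1, which is L ⇒ W
n=4: the only move is to 2(W), a W ⇒ L
n=5: the only move is to 3(W), a W ⇒ L
n=6: can move to 4, which is L ⇒ W
n=7: can move to 5, which is L ⇒ W
n=8: moves to 6(W), 2(W); every one is W ⇒ L
n=9: moves to 7(W), 3(W); every one is W ⇒ L
n=10: can move to 8, which is L ⇒ W
n=11: can move to 9, which is L ⇒ W
n=12: moves to 10(W), 6(W); every one is W ⇒ L
n=13: moves to 11(W), 7(W); every one is W ⇒ L
n=14: can move to 12, which is L ⇒ W
n=15: can move to 13, which is L ⇒ W
n=16: moves to 14(W), 10(W); every one is W ⇒ L
The losing starting values of n are exactly the entries labelled L in this table (9 of them).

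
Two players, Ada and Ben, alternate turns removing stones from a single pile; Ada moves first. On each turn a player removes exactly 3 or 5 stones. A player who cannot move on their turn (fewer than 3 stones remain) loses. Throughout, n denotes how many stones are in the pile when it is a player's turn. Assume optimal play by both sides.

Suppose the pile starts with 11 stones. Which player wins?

Label each position W (a win for the player to move) or L (a loss). A position with no legal move is L; any other position is W exactly when some move reaches an L, and L when every move reaches a W.
n=0: no move → L
n=1: no move → L
n=2: no move → L
n=3: reaches L-position 0 → W
n=4: reaches L-position 1 → W
n=5: reaches L-position 2 → W
n=6: reaches L-position 1 → W
n=7: reaches L-position 2 → W
n=8: only reaches 5(W), 3(W), all W → L
n=9: only reaches 6(W), 4(W), all W → L
n=10: only reaches 7(W), 5(W), all W → L
n=11: reaches L-position 8 → W
From 11 Ada can remove 3, leaving 8, reaching an L position.

Ada wins.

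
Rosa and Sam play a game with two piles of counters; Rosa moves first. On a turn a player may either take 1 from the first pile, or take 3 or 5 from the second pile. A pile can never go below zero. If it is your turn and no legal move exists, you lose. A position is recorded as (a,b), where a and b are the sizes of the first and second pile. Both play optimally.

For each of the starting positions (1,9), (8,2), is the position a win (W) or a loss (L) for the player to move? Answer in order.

Work bottom-up. With no move the player to move loses. Otherwise the position is W if at least one move leads to an L position for the opponent, and L if every move leads to a W.
No move ever increases a pile, so every position that can arise here has a ≤ 8 and b ≤ 9; it is enough to label the cells with 0 ≤ a ≤ 8 and 0 ≤ b ≤ 9.
Every move lowers a or b (never raises either), so fill the grid row by row in increasing a, and left to right within a row: each cell's successors are then already labelled.
      b=0  b=1  b=2  b=3  b=4  b=5  b=6  b=7  b=8  b=9
a=0:    L    L    L    W    W    W    W    W    L    L
a=1:    W    W    W    L    L    L    W    W    W    W
a=2:    L    L    L    W    W    W    W    W    L    L
a=3:    W    W    W    L    L    L    W    W    W    W
a=4:    L    L    L    W    W    W    W    W    L    L
a=5:    W    W    W    L    L    L    W    W    W    W
a=6:    L    L    L    W    W    W    W    W    L    L
a=7:    W    W    W    L    L    L    W    W    W    W
a=8:    L    L    L    W    W    W    W    W    L    L
Cells with no legal move (terminal, hence L): (0,0), (0,1), (0,2).
The remaining L cells, each justified by listing all of its moves:
(0,8): only reaches (0,5)(W), (0,3)(W), all W → L
(0,9): only reaches (0,6)(W), (0,4)(W), all W → L
(1,3): only reaches (0,3)(W), (1,0)(W), all W → L
(1,4): only reaches (0,4)(W), (1,1)(W), all W → L
(1,5): only reaches (0,5)(W), (1,2)(W), (1,0)(W), all W → L
(2,0): only reaches (1,0)(W), which is W → L
(2,1): only reaches (1,1)(W), which is W → L
(2,2): only reaches (1,2)(W), which is W → L
(2,8): only reaches (1,8)(W), (2,5)(W), (2,3)(W), all W → L
(2,9): only reaches (1,9)(W), (2,6)(W), (2,4)(W), all W → L
(3,3): only reaches (2,3)(W), (3,0)(W), all W → L
(3,4): only reaches (2,4)(W), (3,1)(W), all W → L
(3,5): only reaches (2,5)(W), (3,2)(W), (3,0)(W), all W → L
(4,0): only reaches (3,0)(W), which is W → L
(4,1): only reaches (3,1)(W), which is W → L
(4,2): only reaches (3,2)(W), which is W → L
(4,8): only reaches (3,8)(W), (4,5)(W), (4,3)(W), all W → L
(4,9): only reaches (3,9)(W), (4,6)(W), (4,4)(W), all W → L
(5,3): only reaches (4,3)(W), (5,0)(W), all W → L
(5,4): only reaches (4,4)(W), (5,1)(W), all W → L
(5,5): only reaches (4,5)(W), (5,2)(W), (5,0)(W), all W → L
(6,0): only reaches (5,0)(W), which is W → L
(6,1): only reaches (5,1)(W), which is W → L
(6,2): only reaches (5,2)(W), which is W → L
(6,8): only reaches (5,8)(W), (6,5)(W), (6,3)(W), all W → L
(6,9): only reaches (5,9)(W), (6,6)(W), (6,4)(W), all W → L
(7,3): only reaches (6,3)(W), (7,0)(W), all W → L
(7,4): only reaches (6,4)(W), (7,1)(W), all W → L
(7,5): only reaches (6,5)(W), (7,2)(W), (7,0)(W), all W → L
(8,0): only reaches (7,0)(W), which is W → L
(8,1): only reaches (7,1)(W), which is W → L
(8,2): only reaches (7,2)(W), which is W → L
(8,8): only reaches (7,8)(W), (8,5)(W), (8,3)(W), all W → L
(8,9): only reaches (7,9)(W), (8,6)(W), (8,4)(W), all W → L
Every other cell has at least one move into one of the L cells above, so it is W.
(1,9): the move to (0,9) reaches an L cell, so W
(8,2): one of the L cells justified above, so L

(1,9): W, (8,2): L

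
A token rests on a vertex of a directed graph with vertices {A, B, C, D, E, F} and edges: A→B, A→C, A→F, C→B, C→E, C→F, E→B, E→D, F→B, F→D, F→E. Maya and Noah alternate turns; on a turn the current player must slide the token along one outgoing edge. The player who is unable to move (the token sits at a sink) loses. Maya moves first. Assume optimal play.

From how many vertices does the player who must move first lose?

2

Work bottom-up. With no move the player to move loses. Otherwise the position is W if at least one move leads to an L position for the opponent, and L if every move leads to a W.
Every edge goes from a vertex to one that appears earlier in the order D, B, E, F, C, A, so processing vertices in that order labels each vertex after all of its successors.
D: no outgoing edge → L
B: no outgoing edge → L
E: can move to B, which is L ⇒ W
F: can move to B, which is L ⇒ W
C: can move to B, which is L ⇒ W
A: can move to B, which is L ⇒ W
The L vertices are B, D; that is 2 in all.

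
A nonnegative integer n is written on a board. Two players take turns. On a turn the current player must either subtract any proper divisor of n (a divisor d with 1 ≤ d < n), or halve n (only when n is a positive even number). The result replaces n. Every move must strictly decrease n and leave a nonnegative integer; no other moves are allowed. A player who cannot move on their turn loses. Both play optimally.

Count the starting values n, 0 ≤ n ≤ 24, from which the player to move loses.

Build the W/L table. Terminal = L. A non-terminal position is W if it has a move to some L; otherwise it is L.
n=0: no move → L
n=1: no move → L
n=2: reaches L-position 1 → W
n=3: only reaches 2(W), which is W → L
n=4: reaches L-position 3 → W
n=5: only reaches 4(W), which is W → L
n=6: reaches L-position 3 → W
n=7: only reaches 6(W), which is W → L
n=8: reaches L-position 7 → W
n=9: only reaches 6(W), 8(W), all W → L
n=10: reaches L-position 5 → W
n=11: only reaches 10(W), which is W → L
n=12: reaches L-position 9 → W
n=13: only reaches 12(W), which is W → L
n=14: reaches L-position 7 → W
n=15: only reaches 10(W), 12(W), 14(W), all W → L
n=16: reaches L-position 15 → W
n=17: only reaches 16(W), which is W → L
n=18: reaches L-position 9 → W
n=19: only reaches 18(W), which is W → L
n=20: reaches L-position 15 → W
n=21: only reaches 14(W), 18(W), 20(W), all W → L
n=22: reaches L-position 11 → W
n=23: only reaches 22(W), which is W → L
n=24: reaches L-position 21 → W
L entries with 0 ≤ n ≤ 24: n = 0, 1, 3, 5, 7, 9, 11, 13, 15, 17, 19, 21, 23; that makes 13.

13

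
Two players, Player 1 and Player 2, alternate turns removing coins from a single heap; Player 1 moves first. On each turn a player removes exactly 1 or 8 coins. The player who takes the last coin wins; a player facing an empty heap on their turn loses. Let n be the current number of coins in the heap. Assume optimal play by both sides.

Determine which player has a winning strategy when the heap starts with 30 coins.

Player 1 wins.

Label each position W (a win for the player to move) or L (a loss). A position with no legal move is L; any other position is W exactly when some move reaches an L, and L when every move reaches a W.
n=0: no move → L
n=1: →0(L), so W
n=2: →1(W) only, which is W, so L
n=3: →2(L), so W
n=4: →3(W) only, which is W, so L
n=5: →4(L), so W
n=6: →5(W) only, which is W, so L
n=7: →6(L), so W
n=8: →0(L), so W
n=9: →8(W), 1(W) — all W, so L
n=10: →9(L), so W
n=11: →10(W), 3(W) — all W, so L
n=12: →11(L), so W
n=13: →12(W), 5(W) — all W, so L
n=14: →13(L), so W
n=15: →14(W), 7(W) — all W, so L
n=16: →15(L), so W
n=17: →9(L), so W
n=18: →17(W), 10(W) — all W, so L
n=19: →18(L), so W
n=20: →19(W), 12(W) — all W, so L
n=21: →20(L), so W
n=22: →21(W), 14(W) — all W, so L
n=23: →22(L), so W
n=24: →23(W), 16(W) — all W, so L
n=25: →24(L), so W
n=26: →18(L), so W
n=27: →26(W), 19(W) — all W, so L
n=28: →27(L), so W
n=29: →28(W), 21(W) — all W, so L
n=30: →29(L), so W
The starting position 30 is W: Player 1 should remove 1, leaving 29, handing over an L position.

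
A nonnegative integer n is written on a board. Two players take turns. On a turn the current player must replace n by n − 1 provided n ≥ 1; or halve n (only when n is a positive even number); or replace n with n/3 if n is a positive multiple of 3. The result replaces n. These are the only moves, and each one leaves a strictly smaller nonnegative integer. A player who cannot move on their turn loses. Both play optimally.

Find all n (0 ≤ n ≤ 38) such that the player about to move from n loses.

0, 2, 5, 7, 9, 11, 13, 16, 19, 23, 25, 28, 30, 34, 36

Classify positions by backward induction: terminal positions (no move available) are L. From any other position, the mover wins iff some move reaches an L.
n=0: no move → L
n=1: W (go to 0, an L position)
n=2: L (sole option 1(W) is W)
n=3: W (go to 2, an L position)
n=4: W (go to 2, an L position)
n=5: L (sole option 4(W) is W)
n=6: W (go to 2, an L position)
n=7: L (sole option 6(W) is W)
n=8: W (go to 7, an L position)
n=9: L (options 3(W), 8(W) are all W)
n=10: W (go to 5, an L position)
n=11: L (sole option 10(W) is W)
n=12: W (go to 11, an L position)
n=13: L (sole option 12(W) is W)
n=14: W (go to 7, an L position)
n=15: W (go to 5, an L position)
n=16: L (options 8(W), 15(W) are all W)
n=17: W (go to 16, an L position)
n=18: W (go to 9, an L position)
n=19: L (sole option 18(W) is W)
n=20: W (go to 19, an L position)
n=21: W (go to 7, an L position)
n=22: W (go to 11, an L position)
n=23: L (sole option 22(W) is W)
n=24: W (go to 23, an L position)
n=25: L (sole option 24(W) is W)
n=26: W (go to 13, an L position)
n=27: W (go to 9, an L position)
n=28: L (options 14(W), 27(W) are all W)
n=29: W (go to 28, an L position)
n=30: L (options 10(W), 15(W), 29(W) are all W)
n=31: W (go to 30, an L position)
n=32: W (go to 16, an L position)
n=33: W (go to 11, an L position)
n=34: L (options 17(W), 33(W) are all W)
n=35: W (go to 34, an L position)
n=36: L (options 12(W), 18(W), 35(W) are all W)
n=37: W (go to 36, an L position)
n=38: W (go to 19, an L position)
Reading off the rows marked L gives the requested list; there are 15 such values of n.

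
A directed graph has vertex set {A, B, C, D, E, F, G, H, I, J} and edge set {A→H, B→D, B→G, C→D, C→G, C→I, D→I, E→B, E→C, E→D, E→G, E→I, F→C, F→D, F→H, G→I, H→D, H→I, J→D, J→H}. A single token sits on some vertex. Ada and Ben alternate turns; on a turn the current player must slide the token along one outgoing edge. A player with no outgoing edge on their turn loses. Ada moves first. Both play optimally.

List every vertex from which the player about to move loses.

A, B, F, I, J

Build the W/L table. Terminal = L. A non-terminal position is W if it has a move to some L; otherwise it is L.
Every edge goes from a vertex to one that appears earlier in the order I, D, G, H, C, J, F, B, A, E, so processing vertices in that order labels each vertex after all of its successors.
I: no outgoing edge → L
D: W (go to I, an L position)
G: W (go to I, an L position)
H: W (go to I, an L position)
C: W (go to I, an L position)
J: L (options H(W), D(W) are all W)
F: L (options C(W), H(W), D(W) are all W)
B: L (options G(W), D(W) are all W)
A: L (sole option H(W) is W)
E: W (go to B, an L position)
Reading off the rows marked L gives the requested list; there are 5 such vertices.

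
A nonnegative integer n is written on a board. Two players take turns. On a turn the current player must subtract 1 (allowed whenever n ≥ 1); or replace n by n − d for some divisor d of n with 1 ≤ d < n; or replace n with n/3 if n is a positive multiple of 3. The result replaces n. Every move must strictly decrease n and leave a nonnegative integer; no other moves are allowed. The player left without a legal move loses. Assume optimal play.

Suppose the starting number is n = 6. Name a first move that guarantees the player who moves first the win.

Positions with no move are L. A position that does have a move is losing for the player to move precisely when every available move leads to a winning position for the opponent. Fill in the labels:
n=0: no move → L
n=1: W (go to 0, an L position)
n=2: L (sole option 1(W) is W)
n=3: W (go to 2, an L position)
n=4: W (go to 2, an L position)
n=5: L (sole option 4(W) is W)
n=6: W (go to 2, an L position)
From 6, the L positions reachable in one move are: 2, 5. Any move reaching one of these is winning.

Move to 2.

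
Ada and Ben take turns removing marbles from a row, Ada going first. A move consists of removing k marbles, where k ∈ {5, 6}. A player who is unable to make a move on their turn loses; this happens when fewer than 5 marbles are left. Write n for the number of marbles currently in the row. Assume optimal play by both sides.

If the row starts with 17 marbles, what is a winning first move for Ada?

Work bottom-up. With no move the player to move loses. Otherwise the position is W if at least one move leads to an L position for the opponent, and L if every move leads to a W.
n=0: no move → L
n=1: no move → L
n=2: no move → L
n=3: no move → L
n=4: no move → L
n=5: →0(L), so W
n=6: →1(L), so W
n=7: →2(L), so W
n=8: →3(L), so W
n=9: →4(L), so W
n=10: →4(L), so W
n=11: →6(W), 5(W) — all W, so L
n=12: →7(W), 6(W) — all W, so L
n=13: →8(W), 7(W) — all W, so L
n=14: →9(W), 8(W) — all W, so L
n=15: →10(W), 9(W) — all W, so L
n=16: →11(L), so W
n=17: →12(L), so W
From 17, the L positions reachable in one move are: 12, 11. Any move reaching one of these is winning.

Remove 5, leaving 12.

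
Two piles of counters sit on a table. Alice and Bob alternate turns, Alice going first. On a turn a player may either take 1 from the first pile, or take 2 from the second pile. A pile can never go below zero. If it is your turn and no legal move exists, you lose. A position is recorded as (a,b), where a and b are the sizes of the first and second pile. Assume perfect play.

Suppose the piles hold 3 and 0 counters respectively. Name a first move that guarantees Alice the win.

Move to (2,0).

Classify positions by backward induction: terminal positions (no move available) are L. From any other position, the mover wins iff some move reaches an L.
No move ever increases a pile, so every position that can arise here has a ≤ 3 and b ≤ 0; it is enough to label the cells with 0 ≤ a ≤ 3 and 0 ≤ b ≤ 0.
Every move lowers a or b (never raises either), so fill the grid row by row in increasing a, and left to right within a row: each cell's successors are then already labelled.
      b=0
a=0:    L
a=1:    W
a=2:    L
a=3:    W
Cells with no legal move (terminal, hence L): (0,0).
The remaining L cells, each justified by listing all of its moves:
(2,0): only reaches (1,0)(W), which is W → L
Every other cell has at least one move into one of the L cells above, so it is W.
From (3,0), the L positions reachable in one move are: (2,0).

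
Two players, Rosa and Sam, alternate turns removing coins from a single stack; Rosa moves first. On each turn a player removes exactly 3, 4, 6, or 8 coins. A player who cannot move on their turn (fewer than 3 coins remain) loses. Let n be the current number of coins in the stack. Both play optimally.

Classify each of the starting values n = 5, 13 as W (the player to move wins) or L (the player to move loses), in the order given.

5: W, 13: L

Classify positions by backward induction: terminal positions (no move available) are L. From any other position, the mover wins iff some move reaches an L.
n=0: no move → L
n=1: no move → L
n=2: no move → L
n=3: W (go to 0, an L position)
n=4: W (go to 1, an L position)
n=5: W (go to 2, an L position)
n=6: W (go to 2, an L position)
n=7: W (go to 1, an L position)
n=8: W (go to 2, an L position)
n=9: W (go to 1, an L position)
n=10: W (go to 2, an L position)
n=11: L (options 8(W), 7(W), 5(W), 3(W) are all W)
n=12: L (options 9(W), 8(W), 6(W), 4(W) are all W)
n=13: L (options 10(W), 9(W), 7(W), 5(W) are all W)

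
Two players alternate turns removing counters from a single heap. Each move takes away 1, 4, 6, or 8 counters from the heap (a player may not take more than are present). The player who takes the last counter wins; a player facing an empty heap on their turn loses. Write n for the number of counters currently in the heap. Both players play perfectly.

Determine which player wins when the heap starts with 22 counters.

The first player wins.

Positions with no move are L. A position that does have a move is losing for the player to move precisely when every available move leads to a winning position for the opponent. Fill in the labels:
n=0: no move → L
n=1: →0(L), so W
n=2: →1(W) only, which is W, so L
n=3: →2(L), so W
n=4: →0(L), so W
n=5: →4(W), 1(W) — all W, so L
n=6: →5(L), so W
n=7: →6(W), 3(W), 1(W) — all W, so L
n=8: →7(L), so W
n=9: →5(L), so W
n=10: →2(L), so W
n=11: →7(L), so W
n=12: →11(W), 8(W), 6(W), 4(W) — all W, so L
n=13: →12(L), so W
n=14: →13(W), 10(W), 8(W), 6(W) — all W, so L
n=15: →14(L), so W
n=16: →12(L), so W
n=17: →16(W), 13(W), 11(W), 9(W) — all W, so L
n=18: →17(L), so W
n=19: →18(W), 15(W), 13(W), 11(W) — all W, so L
n=20: →19(L), so W
n=21: →17(L), so W
n=22: →14(L), so W
From 22 the player to move can remove 8, leaving 14, reaching an L position.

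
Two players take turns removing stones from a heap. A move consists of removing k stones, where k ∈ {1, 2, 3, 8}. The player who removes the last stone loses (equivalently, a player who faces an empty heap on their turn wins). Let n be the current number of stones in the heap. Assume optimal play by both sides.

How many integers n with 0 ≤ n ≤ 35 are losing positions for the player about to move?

Compute win/loss labels from the base case upward. A position with no move is W. Any other position is W if it can reach an L in one move, else L.
n=0: no move; the opponent has just taken the last stone and therefore loses → W
n=1: only reaches 0(W), which is W → L
n=2: reaches L-position 1 → W
n=3: reaches L-position 1 → W
n=4: reaches L-position 1 → W
n=5: only reaches 4(W), 3(W), 2(W), all W → L
n=6: reaches L-position 5 → W
n=7: reaches L-position 5 → W
n=8: reaches L-position 5 → W
n=9: reaches L-position 1 → W
n=10: only reaches 9(W), 8(W), 7(W), 2(W), all W → L
n=11: reaches L-position 10 → W
n=12: reaches L-position 10 → W
n=13: reaches L-position 10 → W
n=14: only reaches 13(W), 12(W), 11(W), 6(W), all W → L
n=15: reaches L-position 14 → W
n=16: reaches L-position 14 → W
n=17: reaches L-position 14 → W
n=18: reaches L-position 10 → W
n=19: only reaches 18(W), 17(W), 16(W), 11(W), all W → L
n=20: reaches L-position 19 → W
n=21: reaches L-position 19 → W
n=22: reaches L-position 19 → W
n=23: only reaches 22(W), 21(W), 20(W), 15(W), all W → L
n=24: reaches L-position 23 → W
n=25: reaches L-position 23 → W
n=26: reaches L-position 23 → W
n=27: reaches L-position 19 → W
n=28: only reaches 27(W), 26(W), 25(W), 20(W), all W → L
n=29: reaches L-position 28 → W
n=30: reaches L-position 28 → W
n=31: reaches L-position 28 → W
n=32: only reaches 31(W), 30(W), 29(W), 24(W), all W → L
n=33: reaches L-position 32 → W
n=34: reaches L-position 32 → W
n=35: reaches L-position 32 → W
L entries with 0 ≤ n ≤ 35: n = 1, 5, 10, 14, 19, 23, 28, 32; that makes 8.

8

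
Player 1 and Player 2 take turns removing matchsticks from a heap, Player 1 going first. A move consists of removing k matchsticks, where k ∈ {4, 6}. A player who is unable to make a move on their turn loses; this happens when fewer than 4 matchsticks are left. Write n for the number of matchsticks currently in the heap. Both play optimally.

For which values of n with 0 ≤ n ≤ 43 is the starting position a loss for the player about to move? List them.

0, 1, 2, 3, 10, 11, 12, 13, 20, 21, 22, 23, 30, 31, 32, 33, 40, 41, 42, 43

Compute win/loss labels from the base case upward. A position with no move is L. Any other position is W if it can reach an L in one move, else L.
n=0: no move → L
n=1: no move → L
n=2: no move → L
n=3: no move → L
n=4: reaches L-position 0 → W
n=5: reaches L-position 1 → W
n=6: reaches L-position 2 → W
n=7: reaches L-position 3 → W
n=8: reaches L-position 2 → W
n=9: reaches L-position 3 → W
n=10: only reaches 6(W), 4(W), all W → L
n=11: only reaches 7(W), 5(W), all W → L
n=12: only reaches 8(W), 6(W), all W → L
n=13: only reaches 9(W), 7(W), all W → L
n=14: reaches L-position 10 → W
n=15: reaches L-position 11 → W
n=16: reaches L-position 12 → W
n=17: reaches L-position 13 → W
n=18: reaches L-position 12 → W
n=19: reaches L-position 13 → W
n=20: only reaches 16(W), 14(W), all W → L
n=21: only reaches 17(W), 15(W), all W → L
n=22: only reaches 18(W), 16(W), all W → L
n=23: only reaches 19(W), 17(W), all W → L
n=24: reaches L-position 20 → W
n=25: reaches L-position 21 → W
n=26: reaches L-position 22 → W
n=27: reaches L-position 23 → W
n=28: reaches L-position 22 → W
n=29: reaches L-position 23 → W
n=30: only reaches 26(W), 24(W), all W → L
n=31: only reaches 27(W), 25(W), all W → L
n=32: only reaches 28(W), 26(W), all W → L
n=33: only reaches 29(W), 27(W), all W → L
n=34: reaches L-position 30 → W
n=35: reaches L-position 31 → W
n=36: reaches L-position 32 → W
n=37: reaches L-position 33 → W
n=38: reaches L-position 32 → W
n=39: reaches L-position 33 → W
n=40: only reaches 36(W), 34(W), all W → L
n=41: only reaches 37(W), 35(W), all W → L
n=42: only reaches 38(W), 36(W), all W → L
n=43: only reaches 39(W), 37(W), all W → L
Reading off the rows marked L gives the requested list; there are 20 such values of n.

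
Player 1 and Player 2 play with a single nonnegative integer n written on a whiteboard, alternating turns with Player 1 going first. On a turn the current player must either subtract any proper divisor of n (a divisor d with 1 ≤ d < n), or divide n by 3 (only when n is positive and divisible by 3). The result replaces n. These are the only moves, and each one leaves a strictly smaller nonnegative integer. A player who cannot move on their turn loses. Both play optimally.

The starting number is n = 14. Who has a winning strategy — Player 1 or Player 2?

Label each position W (a win for the player to move) or L (a loss). A position with no legal move is L; any other position is W exactly when some move reaches an L, and L when every move reaches a W.
n=0: no move → L
n=1: no move → L
n=2: reaches L-position 1 → W
n=3: reaches L-position 1 → W
n=4: only reaches 2(W), 3(W), all W → L
n=5: reaches L-position 4 → W
n=6: reaches L-position 4 → W
n=7: only reaches 6(W), which is W → L
n=8: reaches L-position 4 → W
n=9: only reaches 3(W), 6(W), 8(W), all W → L
n=10: reaches L-position 9 → W
n=11: only reaches 10(W), which is W → L
n=12: reaches L-position 4 → W
n=13: only reaches 12(W), which is W → L
n=14: reaches L-position 7 → W
The starting position 14 is W: Player 1 should move to 7, handing over an L position.

Player 1 wins.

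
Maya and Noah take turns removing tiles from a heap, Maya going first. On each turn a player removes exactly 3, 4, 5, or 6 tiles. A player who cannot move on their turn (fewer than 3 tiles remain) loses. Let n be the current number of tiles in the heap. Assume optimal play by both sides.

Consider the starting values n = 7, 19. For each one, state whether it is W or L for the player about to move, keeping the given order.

Work bottom-up. With no move the player to move loses. Otherwise the position is W if at least one move leads to an L position for the opponent, and L if every move leads to a W.
n=0: no move → L
n=1: no move → L
n=2: no move → L
n=3: can move to 0, which is L ⇒ W
n=4: can move to 1, which is L ⇒ W
n=5: can move to 2, which is L ⇒ W
n=6: can move to 2, which is L ⇒ W
n=7: can move to 2, which is L ⇒ W
n=8: can move to 2, which is L ⇒ W
n=9: moves to 6(W), 5(W), 4(W), 3(W); every one is W ⇒ L
n=10: moves to 7(W), 6(W), 5(W), 4(W); every one is W ⇒ L
n=11: moves to 8(W), 7(W), 6(W), 5(W); every one is W ⇒ L
n=12: can move to 9, which is L ⇒ W
n=13: can move to 10, which is L ⇒ W
n=14: can move to 11, which is L ⇒ W
n=15: can move to 11, which is L ⇒ W
n=16: can move to 11, which is L ⇒ W
n=17: can move to 11, which is L ⇒ W
n=18: moves to 15(W), 14(W), 13(W), 12(W); every one is W ⇒ L
n=19: moves to 16(W), 15(W), 14(W), 13(W); every one is W ⇒ L

7: W, 19: L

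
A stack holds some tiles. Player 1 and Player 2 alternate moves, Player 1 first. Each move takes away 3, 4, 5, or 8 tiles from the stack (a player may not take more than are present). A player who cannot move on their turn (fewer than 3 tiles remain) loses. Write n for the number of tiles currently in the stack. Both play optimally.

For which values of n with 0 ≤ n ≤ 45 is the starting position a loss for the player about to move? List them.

Positions with no move are L. A position that does have a move is losing for the player to move precisely when every available move leads to a winning position for the opponent. Fill in the labels:
n=0: no move → L
n=1: no move → L
n=2: no move → L
n=3: W (go to 0, an L position)
n=4: W (go to 1, an L position)
n=5: W (go to 2, an L position)
n=6: W (go to 2, an L position)
n=7: W (go to 2, an L position)
n=8: W (go to 0, an L position)
n=9: W (go to 1, an L position)
n=10: W (go to 2, an L position)
n=11: L (options 8(W), 7(W), 6(W), 3(W) are all W)
n=12: L (options 9(W), 8(W), 7(W), 4(W) are all W)
n=13: L (options 10(W), 9(W), 8(W), 5(W) are all W)
n=14: W (go to 11, an L position)
n=15: W (go to 12, an L position)
n=16: W (go to 13, an L position)
n=17: W (go to 13, an L position)
n=18: W (go to 13, an L position)
n=19: W (go to 11, an L position)
n=20: W (go to 12, an L position)
n=21: W (go to 13, an L position)
n=22: L (options 19(W), 18(W), 17(W), 14(W) are all W)
n=23: L (options 20(W), 19(W), 18(W), 15(W) are all W)
n=24: L (options 21(W), 20(W), 19(W), 16(W) are all W)
n=25: W (go to 22, an L position)
n=26: W (go to 23, an L position)
n=27: W (go to 24, an L position)
n=28: W (go to 24, an L position)
n=29: W (go to 24, an L position)
n=30: W (go to 22, an L position)
n=31: W (go to 23, an L position)
n=32: W (go to 24, an L position)
n=33: L (options 30(W), 29(W), 28(W), 25(W) are all W)
n=34: L (options 31(W), 30(W), 29(W), 26(W) are all W)
n=35: L (options 32(W), 31(W), 30(W), 27(W) are all W)
n=36: W (go to 33, an L position)
n=37: W (go to 34, an L position)
n=38: W (go to 35, an L position)
n=39: W (go to 35, an L position)
n=40: W (go to 35, an L position)
n=41: W (go to 33, an L position)
n=42: W (go to 34, an L position)
n=43: W (go to 35, an L position)
n=44: L (options 41(W), 40(W), 39(W), 36(W) are all W)
n=45: L (options 42(W), 41(W), 40(W), 37(W) are all W)
Reading off the rows marked L gives the requested list; there are 14 such values of n.

0, 1, 2, 11, 12, 13, 22, 23, 24, 33, 34, 35, 44, 45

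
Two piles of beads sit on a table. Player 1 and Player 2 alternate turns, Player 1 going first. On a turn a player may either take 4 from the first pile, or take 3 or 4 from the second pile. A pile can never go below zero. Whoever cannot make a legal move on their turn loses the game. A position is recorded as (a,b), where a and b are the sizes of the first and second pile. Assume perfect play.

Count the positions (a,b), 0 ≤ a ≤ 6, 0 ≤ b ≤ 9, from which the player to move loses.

Classify positions by backward induction: terminal positions (no move available) are L. From any other position, the mover wins iff some move reaches an L.
Every move lowers a or b (never raises either), so fill the grid row by row in increasing a, and left to right within a row: each cell's successors are then already labelled.
      b=0  b=1  b=2  b=3  b=4  b=5  b=6  b=7  b=8  b=9
a=0:    L    L    L    W    W    W    W    L    L    L
a=1:    L    L    L    W    W    W    W    L    L    L
a=2:    L    L    L    W    W    W    W    L    L    L
a=3:    L    L    L    W    W    W    W    L    L    L
a=4:    W    W    W    L    L    L    W    W    W    W
a=5:    W    W    W    L    L    L    W    W    W    W
a=6:    W    W    W    L    L    L    W    W    W    W
Cells with no legal move (terminal, hence L): (0,0), (0,1), (0,2), (1,0), (1,1), (1,2), (2,0), (2,1), (2,2), (3,0), (3,1), (3,2).
The remaining L cells, each justified by listing all of its moves:
(0,7): moves to (0,4)(W), (0,3)(W); every one is W ⇒ L
(0,8): moves to (0,5)(W), (0,4)(W); every one is W ⇒ L
(0,9): moves to (0,6)(W), (0,5)(W); every one is W ⇒ L
(1,7): moves to (1,4)(W), (1,3)(W); every one is W ⇒ L
(1,8): moves to (1,5)(W), (1,4)(W); every one is W ⇒ L
(1,9): moves to (1,6)(W), (1,5)(W); every one is W ⇒ L
(2,7): moves to (2,4)(W), (2,3)(W); every one is W ⇒ L
(2,8): moves to (2,5)(W), (2,4)(W); every one is W ⇒ L
(2,9): moves to (2,6)(W), (2,5)(W); every one is W ⇒ L
(3,7): moves to (3,4)(W), (3,3)(W); every one is W ⇒ L
(3,8): moves to (3,5)(W), (3,4)(W); every one is W ⇒ L
(3,9): moves to (3,6)(W), (3,5)(W); every one is W ⇒ L
(4,3): moves to (0,3)(W), (4,0)(W); every one is W ⇒ L
(4,4): moves to (0,4)(W), (4,1)(W), (4,0)(W); every one is W ⇒ L
(4,5): moves to (0,5)(W), (4,2)(W), (4,1)(W); every one is W ⇒ L
(5,3): moves to (1,3)(W), (5,0)(W); every one is W ⇒ L
(5,4): moves to (1,4)(W), (5,1)(W), (5,0)(W); every one is W ⇒ L
(5,5): moves to (1,5)(W), (5,2)(W), (5,1)(W); every one is W ⇒ L
(6,3): moves to (2,3)(W), (6,0)(W); every one is W ⇒ L
(6,4): moves to (2,4)(W), (6,1)(W), (6,0)(W); every one is W ⇒ L
(6,5): moves to (2,5)(W), (6,2)(W), (6,1)(W); every one is W ⇒ L
Every other cell has at least one move into one of the L cells above, so it is W.
L cells per row: a=0: 6, a=1: 6, a=2: 6, a=3: 6, a=4: 3, a=5: 3, a=6: 3; total 33.

33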